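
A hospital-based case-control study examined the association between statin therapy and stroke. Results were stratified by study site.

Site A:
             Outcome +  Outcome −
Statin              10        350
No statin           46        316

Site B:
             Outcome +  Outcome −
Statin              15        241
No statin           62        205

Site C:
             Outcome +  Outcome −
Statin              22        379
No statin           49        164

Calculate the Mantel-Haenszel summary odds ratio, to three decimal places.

OR_MH = Σ(aᵢdᵢ/nᵢ) / Σ(bᵢcᵢ/nᵢ), where nᵢ is the stratum total.
Stratum 1 (Site A): n = 722; a·d/n = 10·316/722 = 4.3767; b·c/n = 350·46/722 = 22.2992
Stratum 2 (Site B): n = 523; a·d/n = 15·205/523 = 5.8795; b·c/n = 241·62/523 = 28.5698
Stratum 3 (Site C): n = 614; a·d/n = 22·164/614 = 5.8762; b·c/n = 379·49/614 = 30.2459
OR_MH = (4.3767 + 5.8795 + 5.8762) / (22.2992 + 28.5698 + 30.2459) = 16.1325 / 81.1149 = 0.19888

0.199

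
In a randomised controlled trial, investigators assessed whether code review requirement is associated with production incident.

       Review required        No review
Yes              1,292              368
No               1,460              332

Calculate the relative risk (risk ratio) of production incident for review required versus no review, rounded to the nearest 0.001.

0.893

Reading the table with exposure as columns: a = 1292 (Review required, case), b = 1460 (Review required, non-case), c = 368 (No review, case), d = 332.
Risk in exposed = 1292/2752 = 0.46948; risk in unexposed = 368/700 = 0.52571.
RR = 0.46948 / 0.52571 = 0.89303
The risk is 11% lower among the exposed than among the unexposed.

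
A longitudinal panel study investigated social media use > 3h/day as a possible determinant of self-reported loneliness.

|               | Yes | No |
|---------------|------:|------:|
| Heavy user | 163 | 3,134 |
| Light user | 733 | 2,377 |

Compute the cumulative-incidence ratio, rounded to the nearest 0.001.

0.210

Cells: a = 163, b = 3134, c = 733, d = 2377.
Risk in exposed = 163/3297 = 0.04944; risk in unexposed = 733/3110 = 0.23569.
RR = 0.04944 / 0.23569 = 0.20976
The risk is 79% lower among the exposed than among the unexposed.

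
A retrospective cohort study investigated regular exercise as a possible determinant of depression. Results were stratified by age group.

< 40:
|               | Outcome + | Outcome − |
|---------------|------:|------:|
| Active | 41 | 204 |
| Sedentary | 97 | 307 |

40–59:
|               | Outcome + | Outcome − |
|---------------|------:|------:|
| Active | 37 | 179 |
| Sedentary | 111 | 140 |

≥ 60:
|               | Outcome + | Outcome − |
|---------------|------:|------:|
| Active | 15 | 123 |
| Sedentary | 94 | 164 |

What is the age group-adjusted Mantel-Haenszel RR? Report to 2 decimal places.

RR_MH = Σ(aᵢ·n₀ᵢ/nᵢ) / Σ(cᵢ·n₁ᵢ/nᵢ), with n₁ᵢ = aᵢ+bᵢ (exposed), n₀ᵢ = cᵢ+dᵢ (unexposed), nᵢ = n₁ᵢ+n₀ᵢ.
Stratum 1 (< 40): n₁ = 245, n₀ = 404, n = 649; a·n₀/n = 41·404/649 = 25.5223; c·n₁/n = 97·245/649 = 36.6179
Stratum 2 (40–59): n₁ = 216, n₀ = 251, n = 467; a·n₀/n = 37·251/467 = 19.8865; c·n₁/n = 111·216/467 = 51.3405
Stratum 3 (≥ 60): n₁ = 138, n₀ = 258, n = 396; a·n₀/n = 15·258/396 = 9.7727; c·n₁/n = 94·138/396 = 32.7576
RR_MH = (25.5223 + 19.8865 + 9.7727) / (36.6179 + 51.3405 + 32.7576) = 55.1816 / 120.7159 = 0.45712

0.46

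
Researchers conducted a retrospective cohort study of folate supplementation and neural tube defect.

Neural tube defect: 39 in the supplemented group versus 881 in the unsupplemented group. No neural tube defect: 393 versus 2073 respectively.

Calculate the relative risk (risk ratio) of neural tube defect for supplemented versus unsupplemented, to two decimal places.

From the description: a = 39, b = 393, c = 881, d = 2073.
Risk in exposed = 39/432 = 0.09028; risk in unexposed = 881/2954 = 0.29824.
RR = 0.09028 / 0.29824 = 0.30270
The risk is 70% lower among the exposed than among the unexposed.

0.30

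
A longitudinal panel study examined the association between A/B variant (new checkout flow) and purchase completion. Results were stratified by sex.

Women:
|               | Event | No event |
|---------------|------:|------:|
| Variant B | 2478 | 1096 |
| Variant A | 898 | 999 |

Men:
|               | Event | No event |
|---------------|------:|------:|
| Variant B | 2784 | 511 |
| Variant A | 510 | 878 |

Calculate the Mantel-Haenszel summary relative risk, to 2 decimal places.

RR_MH = Σ(aᵢ·n₀ᵢ/nᵢ) / Σ(cᵢ·n₁ᵢ/nᵢ), with n₁ᵢ = aᵢ+bᵢ (exposed), n₀ᵢ = cᵢ+dᵢ (unexposed), nᵢ = n₁ᵢ+n₀ᵢ.
Stratum 1 (Women): n₁ = 3574, n₀ = 1897, n = 5471; a·n₀/n = 2478·1897/5471 = 859.2151; c·n₁/n = 898·3574/5471 = 586.6299
Stratum 2 (Men): n₁ = 3295, n₀ = 1388, n = 4683; a·n₀/n = 2784·1388/4683 = 825.1531; c·n₁/n = 510·3295/4683 = 358.8405
RR_MH = (859.2151 + 825.1531) / (586.6299 + 358.8405) = 1684.3682 / 945.4704 = 1.78151

1.78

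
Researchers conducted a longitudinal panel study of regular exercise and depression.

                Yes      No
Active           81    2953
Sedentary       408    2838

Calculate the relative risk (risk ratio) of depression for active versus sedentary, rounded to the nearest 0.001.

0.212

Cells: a = 81, b = 2953, c = 408, d = 2838.
Risk in exposed = 81/3034 = 0.02670; risk in unexposed = 408/3246 = 0.12569.
RR = 0.02670 / 0.12569 = 0.21240
The risk is 79% lower among the exposed than among the unexposed.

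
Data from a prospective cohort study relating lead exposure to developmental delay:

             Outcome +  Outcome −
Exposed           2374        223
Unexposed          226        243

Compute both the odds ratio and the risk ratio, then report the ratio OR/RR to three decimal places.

6.034

Cells: a = 2374, b = 223, c = 226, d = 243.
OR = (2374·243)/(223·226) = 576882/50398 = 11.44653
Risk in exposed = 2374/2597 = 0.91413; risk in unexposed = 226/469 = 0.48188; RR = 1.89703
OR/RR = 11.44653 / 1.89703 = 6.03393
The outcome is not rare, so the OR lies further from 1 than the RR.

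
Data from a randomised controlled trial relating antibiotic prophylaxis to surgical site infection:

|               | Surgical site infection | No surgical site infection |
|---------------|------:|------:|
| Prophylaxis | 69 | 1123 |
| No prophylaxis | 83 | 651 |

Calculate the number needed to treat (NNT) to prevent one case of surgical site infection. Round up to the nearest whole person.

Risk in treated group = 69/1192 = 0.05789; risk in control = 83/734 = 0.11308.
Absolute risk reduction = 0.11308 − 0.05789 = 0.05519
NNT = 1 / ARR = 1 / 0.05519 = 18.118 → round up → 19

19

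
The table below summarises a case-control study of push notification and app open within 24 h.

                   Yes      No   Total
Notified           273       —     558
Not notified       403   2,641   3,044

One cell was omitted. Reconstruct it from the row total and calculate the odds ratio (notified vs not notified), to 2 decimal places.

The missing cell is in the exposed row: 558 − 273 = 285.
So a = 273, b = 285, c = 403, d = 2641.
OR = (a·d)/(b·c) = (273 × 2641) / (285 × 403) = 720993 / 114855 = 6.27742

6.28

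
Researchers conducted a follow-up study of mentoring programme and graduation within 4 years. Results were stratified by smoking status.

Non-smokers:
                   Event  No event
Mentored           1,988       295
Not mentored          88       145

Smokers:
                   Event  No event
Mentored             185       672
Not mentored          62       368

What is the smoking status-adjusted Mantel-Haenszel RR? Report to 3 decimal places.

2.030

RR_MH = Σ(aᵢ·n₀ᵢ/nᵢ) / Σ(cᵢ·n₁ᵢ/nᵢ), with n₁ᵢ = aᵢ+bᵢ (exposed), n₀ᵢ = cᵢ+dᵢ (unexposed), nᵢ = n₁ᵢ+n₀ᵢ.
Stratum 1 (Non-smokers): n₁ = 2283, n₀ = 233, n = 2516; a·n₀/n = 1988·233/2516 = 184.1033; c·n₁/n = 88·2283/2516 = 79.8506
Stratum 2 (Smokers): n₁ = 857, n₀ = 430, n = 1287; a·n₀/n = 185·430/1287 = 61.8104; c·n₁/n = 62·857/1287 = 41.2852
RR_MH = (184.1033 + 61.8104) / (79.8506 + 41.2852) = 245.9138 / 121.1357 = 2.03007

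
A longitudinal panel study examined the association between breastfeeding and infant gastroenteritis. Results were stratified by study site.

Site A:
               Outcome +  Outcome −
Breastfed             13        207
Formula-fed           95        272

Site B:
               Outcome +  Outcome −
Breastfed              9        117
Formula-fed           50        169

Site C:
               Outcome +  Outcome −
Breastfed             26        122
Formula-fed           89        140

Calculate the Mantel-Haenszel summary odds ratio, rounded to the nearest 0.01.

OR_MH = Σ(aᵢdᵢ/nᵢ) / Σ(bᵢcᵢ/nᵢ), where nᵢ is the stratum total.
Stratum 1 (Site A): n = 587; a·d/n = 13·272/587 = 6.0239; b·c/n = 207·95/587 = 33.5009
Stratum 2 (Site B): n = 345; a·d/n = 9·169/345 = 4.4087; b·c/n = 117·50/345 = 16.9565
Stratum 3 (Site C): n = 377; a·d/n = 26·140/377 = 9.6552; b·c/n = 122·89/377 = 28.8011
OR_MH = (6.0239 + 4.4087 + 9.6552) / (33.5009 + 16.9565 + 28.8011) = 20.0877 / 79.2584 = 0.25345

0.25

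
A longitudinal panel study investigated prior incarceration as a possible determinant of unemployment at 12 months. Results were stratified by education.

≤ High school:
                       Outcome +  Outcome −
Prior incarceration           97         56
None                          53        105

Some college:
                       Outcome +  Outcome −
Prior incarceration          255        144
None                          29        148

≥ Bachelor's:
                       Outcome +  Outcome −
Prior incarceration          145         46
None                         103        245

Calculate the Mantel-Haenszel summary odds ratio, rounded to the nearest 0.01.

OR_MH = Σ(aᵢdᵢ/nᵢ) / Σ(bᵢcᵢ/nᵢ), where nᵢ is the stratum total.
Stratum 1 (≤ High school): n = 311; a·d/n = 97·105/311 = 32.7492; b·c/n = 56·53/311 = 9.5434
Stratum 2 (Some college): n = 576; a·d/n = 255·148/576 = 65.5208; b·c/n = 144·29/576 = 7.2500
Stratum 3 (≥ Bachelor's): n = 539; a·d/n = 145·245/539 = 65.9091; b·c/n = 46·103/539 = 8.7904
OR_MH = (32.7492 + 65.5208 + 65.9091) / (9.5434 + 7.2500 + 8.7904) = 164.1791 / 25.5838 = 6.41732

6.42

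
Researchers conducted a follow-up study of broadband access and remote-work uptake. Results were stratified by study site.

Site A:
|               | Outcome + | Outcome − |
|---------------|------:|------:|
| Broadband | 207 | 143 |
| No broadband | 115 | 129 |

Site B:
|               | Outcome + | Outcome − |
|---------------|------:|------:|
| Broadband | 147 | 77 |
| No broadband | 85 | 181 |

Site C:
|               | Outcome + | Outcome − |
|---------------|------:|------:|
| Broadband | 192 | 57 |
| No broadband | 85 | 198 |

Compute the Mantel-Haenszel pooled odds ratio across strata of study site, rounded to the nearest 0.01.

3.40

OR_MH = Σ(aᵢdᵢ/nᵢ) / Σ(bᵢcᵢ/nᵢ), where nᵢ is the stratum total.
Stratum 1 (Site A): n = 594; a·d/n = 207·129/594 = 44.9545; b·c/n = 143·115/594 = 27.6852
Stratum 2 (Site B): n = 490; a·d/n = 147·181/490 = 54.3000; b·c/n = 77·85/490 = 13.3571
Stratum 3 (Site C): n = 532; a·d/n = 192·198/532 = 71.4586; b·c/n = 57·85/532 = 9.1071
OR_MH = (44.9545 + 54.3000 + 71.4586) / (27.6852 + 13.3571 + 9.1071) = 170.7132 / 50.1495 = 3.40409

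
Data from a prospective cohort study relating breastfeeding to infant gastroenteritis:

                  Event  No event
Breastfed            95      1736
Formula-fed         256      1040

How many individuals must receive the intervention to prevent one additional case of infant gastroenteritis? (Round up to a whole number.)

7

Risk in treated group = 95/1831 = 0.05188; risk in control = 256/1296 = 0.19753.
Absolute risk reduction = 0.19753 − 0.05188 = 0.14565
NNT = 1 / ARR = 1 / 0.14565 = 6.866 → round up → 7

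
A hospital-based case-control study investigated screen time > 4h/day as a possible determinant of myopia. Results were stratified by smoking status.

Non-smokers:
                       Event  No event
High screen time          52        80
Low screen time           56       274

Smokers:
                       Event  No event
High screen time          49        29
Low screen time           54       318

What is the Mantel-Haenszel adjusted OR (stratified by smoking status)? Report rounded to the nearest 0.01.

OR_MH = Σ(aᵢdᵢ/nᵢ) / Σ(bᵢcᵢ/nᵢ), where nᵢ is the stratum total.
Stratum 1 (Non-smokers): n = 462; a·d/n = 52·274/462 = 30.8398; b·c/n = 80·56/462 = 9.6970
Stratum 2 (Smokers): n = 450; a·d/n = 49·318/450 = 34.6267; b·c/n = 29·54/450 = 3.4800
OR_MH = (30.8398 + 34.6267) / (9.6970 + 3.4800) = 65.4665 / 13.1770 = 4.96825

4.97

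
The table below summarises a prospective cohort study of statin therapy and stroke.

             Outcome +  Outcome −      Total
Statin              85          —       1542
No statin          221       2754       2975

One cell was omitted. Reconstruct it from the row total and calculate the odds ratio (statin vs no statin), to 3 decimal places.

The missing cell is in the exposed row: 1542 − 85 = 1457.
So a = 85, b = 1457, c = 221, d = 2754.
OR = (a·d)/(b·c) = (85 × 2754) / (1457 × 221) = 234090 / 321997 = 0.72699

0.727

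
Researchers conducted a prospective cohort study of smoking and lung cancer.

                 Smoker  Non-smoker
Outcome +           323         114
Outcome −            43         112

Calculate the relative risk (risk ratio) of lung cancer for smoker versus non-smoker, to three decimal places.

1.750

Reading the table with exposure as columns: a = 323 (Smoker, case), b = 43 (Smoker, non-case), c = 114 (Non-smoker, case), d = 112.
Risk in exposed = 323/366 = 0.88251; risk in unexposed = 114/226 = 0.50442.
RR = 0.88251 / 0.50442 = 1.74954
The risk among the exposed is 1.75 times that among the unexposed.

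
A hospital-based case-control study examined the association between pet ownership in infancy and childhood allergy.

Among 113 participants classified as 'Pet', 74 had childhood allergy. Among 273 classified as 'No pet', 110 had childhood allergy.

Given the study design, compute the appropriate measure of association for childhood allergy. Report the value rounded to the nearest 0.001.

2.812

From the description: a = 74, b = 39, c = 110, d = 163.
This is a hospital-based case-control study: participants were sampled on outcome status, so risks in the source population cannot be estimated directly — relative risk is not valid here. The odds ratio is the appropriate measure.
OR = (a·d)/(b·c) = (74 × 163) / (39 × 110) = 12062 / 4290 = 2.81166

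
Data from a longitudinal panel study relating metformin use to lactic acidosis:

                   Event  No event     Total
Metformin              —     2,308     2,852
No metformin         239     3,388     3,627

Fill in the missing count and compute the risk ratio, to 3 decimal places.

The missing cell is in the exposed row: 2852 − 2308 = 544.
So a = 544, b = 2308, c = 239, d = 3388.
RR = [a/(a+b)] / [c/(c+d)] = (544/2852) / (239/3627) = 0.19074/0.06589 = 2.89467

2.895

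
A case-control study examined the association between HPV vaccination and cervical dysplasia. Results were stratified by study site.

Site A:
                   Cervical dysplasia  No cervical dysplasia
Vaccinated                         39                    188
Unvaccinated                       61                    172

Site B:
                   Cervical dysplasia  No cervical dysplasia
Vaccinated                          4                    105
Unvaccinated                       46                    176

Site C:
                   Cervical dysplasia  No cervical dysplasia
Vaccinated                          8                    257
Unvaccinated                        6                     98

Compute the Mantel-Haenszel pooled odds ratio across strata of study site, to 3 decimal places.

OR_MH = Σ(aᵢdᵢ/nᵢ) / Σ(bᵢcᵢ/nᵢ), where nᵢ is the stratum total.
Stratum 1 (Site A): n = 460; a·d/n = 39·172/460 = 14.5826; b·c/n = 188·61/460 = 24.9304
Stratum 2 (Site B): n = 331; a·d/n = 4·176/331 = 2.1269; b·c/n = 105·46/331 = 14.5921
Stratum 3 (Site C): n = 369; a·d/n = 8·98/369 = 2.1247; b·c/n = 257·6/369 = 4.1789
OR_MH = (14.5826 + 2.1269 + 2.1247) / (24.9304 + 14.5921 + 4.1789) = 18.8342 / 43.7014 = 0.43097

0.431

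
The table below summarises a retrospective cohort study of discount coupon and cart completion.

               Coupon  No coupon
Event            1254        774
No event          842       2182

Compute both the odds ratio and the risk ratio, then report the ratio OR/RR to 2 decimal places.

1.84

Reading the table with exposure as columns: a = 1254 (Coupon, case), b = 842 (Coupon, non-case), c = 774 (No coupon, case), d = 2182.
OR = (1254·2182)/(842·774) = 2736228/651708 = 4.19855
Risk in exposed = 1254/2096 = 0.59828; risk in unexposed = 774/2956 = 0.26184; RR = 2.28491
OR/RR = 4.19855 / 2.28491 = 1.83751
The outcome is not rare, so the OR lies further from 1 than the RR.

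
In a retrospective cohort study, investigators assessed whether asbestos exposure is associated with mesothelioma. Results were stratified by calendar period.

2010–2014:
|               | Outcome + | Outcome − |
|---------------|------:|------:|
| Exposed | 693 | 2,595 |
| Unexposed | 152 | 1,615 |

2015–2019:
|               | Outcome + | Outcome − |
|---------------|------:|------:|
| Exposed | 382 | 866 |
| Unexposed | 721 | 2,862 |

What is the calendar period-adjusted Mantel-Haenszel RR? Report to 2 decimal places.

RR_MH = Σ(aᵢ·n₀ᵢ/nᵢ) / Σ(cᵢ·n₁ᵢ/nᵢ), with n₁ᵢ = aᵢ+bᵢ (exposed), n₀ᵢ = cᵢ+dᵢ (unexposed), nᵢ = n₁ᵢ+n₀ᵢ.
Stratum 1 (2010–2014): n₁ = 3288, n₀ = 1767, n = 5055; a·n₀/n = 693·1767/5055 = 242.2415; c·n₁/n = 152·3288/5055 = 98.8677
Stratum 2 (2015–2019): n₁ = 1248, n₀ = 3583, n = 4831; a·n₀/n = 382·3583/4831 = 283.3173; c·n₁/n = 721·1248/4831 = 186.2571
RR_MH = (242.2415 + 283.3173) / (98.8677 + 186.2571) = 525.5589 / 285.1247 = 1.84326

1.84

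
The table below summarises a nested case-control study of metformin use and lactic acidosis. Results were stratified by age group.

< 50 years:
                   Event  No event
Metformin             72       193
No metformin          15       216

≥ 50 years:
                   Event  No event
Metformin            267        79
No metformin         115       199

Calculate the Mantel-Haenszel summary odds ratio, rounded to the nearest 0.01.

OR_MH = Σ(aᵢdᵢ/nᵢ) / Σ(bᵢcᵢ/nᵢ), where nᵢ is the stratum total.
Stratum 1 (< 50 years): n = 496; a·d/n = 72·216/496 = 31.3548; b·c/n = 193·15/496 = 5.8367
Stratum 2 (≥ 50 years): n = 660; a·d/n = 267·199/660 = 80.5045; b·c/n = 79·115/660 = 13.7652
OR_MH = (31.3548 + 80.5045) / (5.8367 + 13.7652) = 111.8594 / 19.6018 = 5.70657

5.71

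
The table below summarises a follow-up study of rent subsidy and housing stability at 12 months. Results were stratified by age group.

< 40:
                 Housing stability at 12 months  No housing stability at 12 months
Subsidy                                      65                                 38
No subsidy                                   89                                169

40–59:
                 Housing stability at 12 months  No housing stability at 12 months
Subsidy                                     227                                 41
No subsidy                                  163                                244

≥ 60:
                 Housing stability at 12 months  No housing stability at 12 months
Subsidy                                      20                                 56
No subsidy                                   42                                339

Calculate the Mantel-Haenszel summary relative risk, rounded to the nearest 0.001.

2.060

RR_MH = Σ(aᵢ·n₀ᵢ/nᵢ) / Σ(cᵢ·n₁ᵢ/nᵢ), with n₁ᵢ = aᵢ+bᵢ (exposed), n₀ᵢ = cᵢ+dᵢ (unexposed), nᵢ = n₁ᵢ+n₀ᵢ.
Stratum 1 (< 40): n₁ = 103, n₀ = 258, n = 361; a·n₀/n = 65·258/361 = 46.4543; c·n₁/n = 89·103/361 = 25.3934
Stratum 2 (40–59): n₁ = 268, n₀ = 407, n = 675; a·n₀/n = 227·407/675 = 136.8726; c·n₁/n = 163·268/675 = 64.7170
Stratum 3 (≥ 60): n₁ = 76, n₀ = 381, n = 457; a·n₀/n = 20·381/457 = 16.6740; c·n₁/n = 42·76/457 = 6.9847
RR_MH = (46.4543 + 136.8726 + 16.6740) / (25.3934 + 64.7170 + 6.9847) = 200.0008 / 97.0951 = 2.05985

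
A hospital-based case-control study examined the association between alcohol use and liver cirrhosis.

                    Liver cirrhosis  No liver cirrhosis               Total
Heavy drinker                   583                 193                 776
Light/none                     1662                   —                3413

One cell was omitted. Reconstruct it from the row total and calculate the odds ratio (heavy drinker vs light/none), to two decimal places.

The missing cell is in the unexposed row: 3413 − 1662 = 1751.
So a = 583, b = 193, c = 1662, d = 1751.
OR = (a·d)/(b·c) = (583 × 1751) / (193 × 1662) = 1020833 / 320766 = 3.18249

3.18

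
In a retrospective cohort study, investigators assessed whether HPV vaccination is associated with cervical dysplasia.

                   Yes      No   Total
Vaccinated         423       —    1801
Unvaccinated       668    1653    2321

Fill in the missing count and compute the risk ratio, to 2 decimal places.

The missing cell is in the exposed row: 1801 − 423 = 1378.
So a = 423, b = 1378, c = 668, d = 1653.
RR = [a/(a+b)] / [c/(c+d)] = (423/1801) / (668/2321) = 0.23487/0.28781 = 0.81607

0.82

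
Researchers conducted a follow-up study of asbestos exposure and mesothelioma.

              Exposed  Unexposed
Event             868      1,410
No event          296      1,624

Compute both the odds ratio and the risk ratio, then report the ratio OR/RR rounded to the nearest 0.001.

Reading the table with exposure as columns: a = 868 (Exposed, case), b = 296 (Exposed, non-case), c = 1410 (Unexposed, case), d = 1624.
OR = (868·1624)/(296·1410) = 1409632/417360 = 3.37750
Risk in exposed = 868/1164 = 0.74570; risk in unexposed = 1410/3034 = 0.46473; RR = 1.60459
OR/RR = 3.37750 / 1.60459 = 2.10490
The outcome is not rare, so the OR lies further from 1 than the RR.

2.105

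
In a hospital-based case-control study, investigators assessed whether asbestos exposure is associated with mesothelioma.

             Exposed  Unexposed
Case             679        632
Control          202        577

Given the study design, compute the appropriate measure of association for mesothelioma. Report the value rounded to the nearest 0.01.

3.07

Reading the table with exposure as columns: a = 679 (Exposed, case), b = 202 (Exposed, non-case), c = 632 (Unexposed, case), d = 577.
This is a hospital-based case-control study: participants were sampled on outcome status, so risks in the source population cannot be estimated directly — relative risk is not valid here. The odds ratio is the appropriate measure.
OR = (a·d)/(b·c) = (679 × 577) / (202 × 632) = 391783 / 127664 = 3.06886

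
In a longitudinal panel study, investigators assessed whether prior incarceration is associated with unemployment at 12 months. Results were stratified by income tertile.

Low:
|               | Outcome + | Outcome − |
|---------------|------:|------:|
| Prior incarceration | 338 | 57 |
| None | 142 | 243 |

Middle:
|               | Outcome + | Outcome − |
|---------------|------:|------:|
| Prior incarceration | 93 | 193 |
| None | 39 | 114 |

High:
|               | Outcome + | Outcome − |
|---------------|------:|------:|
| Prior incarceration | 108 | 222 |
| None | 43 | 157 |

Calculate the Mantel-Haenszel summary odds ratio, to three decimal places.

OR_MH = Σ(aᵢdᵢ/nᵢ) / Σ(bᵢcᵢ/nᵢ), where nᵢ is the stratum total.
Stratum 1 (Low): n = 780; a·d/n = 338·243/780 = 105.3000; b·c/n = 57·142/780 = 10.3769
Stratum 2 (Middle): n = 439; a·d/n = 93·114/439 = 24.1503; b·c/n = 193·39/439 = 17.1458
Stratum 3 (High): n = 530; a·d/n = 108·157/530 = 31.9925; b·c/n = 222·43/530 = 18.0113
OR_MH = (105.3000 + 24.1503 + 31.9925) / (10.3769 + 17.1458 + 18.0113) = 161.4428 / 45.5340 = 3.54554

3.546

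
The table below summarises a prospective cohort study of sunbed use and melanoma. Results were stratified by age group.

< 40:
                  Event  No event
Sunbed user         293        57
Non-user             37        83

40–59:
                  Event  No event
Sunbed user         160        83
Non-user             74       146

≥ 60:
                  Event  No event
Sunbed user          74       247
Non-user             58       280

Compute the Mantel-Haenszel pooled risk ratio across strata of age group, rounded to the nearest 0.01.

RR_MH = Σ(aᵢ·n₀ᵢ/nᵢ) / Σ(cᵢ·n₁ᵢ/nᵢ), with n₁ᵢ = aᵢ+bᵢ (exposed), n₀ᵢ = cᵢ+dᵢ (unexposed), nᵢ = n₁ᵢ+n₀ᵢ.
Stratum 1 (< 40): n₁ = 350, n₀ = 120, n = 470; a·n₀/n = 293·120/470 = 74.8085; c·n₁/n = 37·350/470 = 27.5532
Stratum 2 (40–59): n₁ = 243, n₀ = 220, n = 463; a·n₀/n = 160·220/463 = 76.0259; c·n₁/n = 74·243/463 = 38.8380
Stratum 3 (≥ 60): n₁ = 321, n₀ = 338, n = 659; a·n₀/n = 74·338/659 = 37.9545; c·n₁/n = 58·321/659 = 28.2519
RR_MH = (74.8085 + 76.0259 + 37.9545) / (27.5532 + 38.8380 + 28.2519) = 188.7889 / 94.6431 = 1.99475

1.99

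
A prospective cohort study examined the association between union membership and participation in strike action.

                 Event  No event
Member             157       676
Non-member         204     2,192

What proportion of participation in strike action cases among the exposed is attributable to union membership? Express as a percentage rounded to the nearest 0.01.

54.83

Cells: a = 157, b = 676, c = 204, d = 2192.
Risk in exposed = 157/833 = 0.18848; risk in unexposed = 204/2396 = 0.08514.
RR = 0.18848/0.08514 = 2.21366
AR% = (RR − 1)/RR × 100 = (2.21366 − 1)/2.21366 × 100 = 54.8260%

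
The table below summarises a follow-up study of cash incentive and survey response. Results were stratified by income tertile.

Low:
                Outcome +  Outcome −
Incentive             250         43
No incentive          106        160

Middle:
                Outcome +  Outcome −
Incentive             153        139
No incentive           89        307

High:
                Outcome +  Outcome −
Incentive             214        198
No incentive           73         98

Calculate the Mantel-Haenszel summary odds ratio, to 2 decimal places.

3.45

OR_MH = Σ(aᵢdᵢ/nᵢ) / Σ(bᵢcᵢ/nᵢ), where nᵢ is the stratum total.
Stratum 1 (Low): n = 559; a·d/n = 250·160/559 = 71.5564; b·c/n = 43·106/559 = 8.1538
Stratum 2 (Middle): n = 688; a·d/n = 153·307/688 = 68.2718; b·c/n = 139·89/688 = 17.9811
Stratum 3 (High): n = 583; a·d/n = 214·98/583 = 35.9726; b·c/n = 198·73/583 = 24.7925
OR_MH = (71.5564 + 68.2718 + 35.9726) / (8.1538 + 17.9811 + 24.7925) = 175.8007 / 50.9274 = 3.45199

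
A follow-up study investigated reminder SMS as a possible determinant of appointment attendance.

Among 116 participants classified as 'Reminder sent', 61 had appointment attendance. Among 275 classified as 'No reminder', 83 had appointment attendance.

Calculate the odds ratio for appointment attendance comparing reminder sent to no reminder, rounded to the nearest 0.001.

2.566

From the description: a = 61, b = 55, c = 83, d = 192.
OR = (a·d)/(b·c) = (61 × 192) / (55 × 83) = 11712 / 4565 = 2.56561
The odds of appointment attendance are about 2.57 times as high in the reminder sent group.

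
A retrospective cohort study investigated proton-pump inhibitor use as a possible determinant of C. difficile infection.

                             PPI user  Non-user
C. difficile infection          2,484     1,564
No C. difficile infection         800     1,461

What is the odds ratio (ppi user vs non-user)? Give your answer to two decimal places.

2.90

Reading the table with exposure as columns: a = 2484 (PPI user, case), b = 800 (PPI user, non-case), c = 1564 (Non-user, case), d = 1461.
OR = (a·d)/(b·c) = (2484 × 1461) / (800 × 1564) = 3629124 / 1251200 = 2.90051
The odds of C. difficile infection are about 2.90 times as high in the ppi user group.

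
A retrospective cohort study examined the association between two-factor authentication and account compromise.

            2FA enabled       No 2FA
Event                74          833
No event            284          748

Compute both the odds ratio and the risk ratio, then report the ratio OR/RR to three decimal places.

0.596

Reading the table with exposure as columns: a = 74 (2FA enabled, case), b = 284 (2FA enabled, non-case), c = 833 (No 2FA, case), d = 748.
OR = (74·748)/(284·833) = 55352/236572 = 0.23398
Risk in exposed = 74/358 = 0.20670; risk in unexposed = 833/1581 = 0.52688; RR = 0.39232
OR/RR = 0.23398 / 0.39232 = 0.59640
The outcome is not rare, so the OR lies further from 1 than the RR.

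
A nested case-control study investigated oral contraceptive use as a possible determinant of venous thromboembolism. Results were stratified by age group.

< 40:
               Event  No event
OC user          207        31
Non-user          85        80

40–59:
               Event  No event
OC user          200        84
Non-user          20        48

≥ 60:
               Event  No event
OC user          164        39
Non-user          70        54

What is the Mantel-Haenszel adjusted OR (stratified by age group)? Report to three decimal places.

OR_MH = Σ(aᵢdᵢ/nᵢ) / Σ(bᵢcᵢ/nᵢ), where nᵢ is the stratum total.
Stratum 1 (< 40): n = 403; a·d/n = 207·80/403 = 41.0918; b·c/n = 31·85/403 = 6.5385
Stratum 2 (40–59): n = 352; a·d/n = 200·48/352 = 27.2727; b·c/n = 84·20/352 = 4.7727
Stratum 3 (≥ 60): n = 327; a·d/n = 164·54/327 = 27.0826; b·c/n = 39·70/327 = 8.3486
OR_MH = (41.0918 + 27.2727 + 27.0826) / (6.5385 + 4.7727 + 8.3486) = 95.4471 / 19.6598 = 4.85493

4.855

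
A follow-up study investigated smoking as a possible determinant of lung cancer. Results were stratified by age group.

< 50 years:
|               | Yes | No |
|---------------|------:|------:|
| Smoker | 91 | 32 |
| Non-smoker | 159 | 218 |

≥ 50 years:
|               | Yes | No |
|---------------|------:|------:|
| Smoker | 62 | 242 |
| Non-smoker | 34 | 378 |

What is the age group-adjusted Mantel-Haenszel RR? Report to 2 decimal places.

1.95

RR_MH = Σ(aᵢ·n₀ᵢ/nᵢ) / Σ(cᵢ·n₁ᵢ/nᵢ), with n₁ᵢ = aᵢ+bᵢ (exposed), n₀ᵢ = cᵢ+dᵢ (unexposed), nᵢ = n₁ᵢ+n₀ᵢ.
Stratum 1 (< 50 years): n₁ = 123, n₀ = 377, n = 500; a·n₀/n = 91·377/500 = 68.6140; c·n₁/n = 159·123/500 = 39.1140
Stratum 2 (≥ 50 years): n₁ = 304, n₀ = 412, n = 716; a·n₀/n = 62·412/716 = 35.6760; c·n₁/n = 34·304/716 = 14.4358
RR_MH = (68.6140 + 35.6760) / (39.1140 + 14.4358) = 104.2900 / 53.5498 = 1.94753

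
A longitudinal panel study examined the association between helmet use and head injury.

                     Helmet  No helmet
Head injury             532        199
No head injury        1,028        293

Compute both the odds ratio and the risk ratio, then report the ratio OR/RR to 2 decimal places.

Reading the table with exposure as columns: a = 532 (Helmet, case), b = 1028 (Helmet, non-case), c = 199 (No helmet, case), d = 293.
OR = (532·293)/(1028·199) = 155876/204572 = 0.76196
Risk in exposed = 532/1560 = 0.34103; risk in unexposed = 199/492 = 0.40447; RR = 0.84314
OR/RR = 0.76196 / 0.84314 = 0.90372
The outcome is not rare, so the OR lies further from 1 than the RR.

0.90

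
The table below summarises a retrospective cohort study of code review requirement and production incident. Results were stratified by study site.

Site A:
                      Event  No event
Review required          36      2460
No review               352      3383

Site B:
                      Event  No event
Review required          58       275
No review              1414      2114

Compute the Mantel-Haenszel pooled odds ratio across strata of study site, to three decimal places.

OR_MH = Σ(aᵢdᵢ/nᵢ) / Σ(bᵢcᵢ/nᵢ), where nᵢ is the stratum total.
Stratum 1 (Site A): n = 6231; a·d/n = 36·3383/6231 = 19.5455; b·c/n = 2460·352/6231 = 138.9697
Stratum 2 (Site B): n = 3861; a·d/n = 58·2114/3861 = 31.7565; b·c/n = 275·1414/3861 = 100.7123
OR_MH = (19.5455 + 31.7565) / (138.9697 + 100.7123) = 51.3020 / 239.6819 = 0.21404

0.214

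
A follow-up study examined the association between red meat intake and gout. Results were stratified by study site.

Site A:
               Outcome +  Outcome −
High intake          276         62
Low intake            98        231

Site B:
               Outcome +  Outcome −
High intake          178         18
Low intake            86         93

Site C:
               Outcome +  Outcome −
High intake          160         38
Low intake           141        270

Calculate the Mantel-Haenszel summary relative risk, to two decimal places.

2.34

RR_MH = Σ(aᵢ·n₀ᵢ/nᵢ) / Σ(cᵢ·n₁ᵢ/nᵢ), with n₁ᵢ = aᵢ+bᵢ (exposed), n₀ᵢ = cᵢ+dᵢ (unexposed), nᵢ = n₁ᵢ+n₀ᵢ.
Stratum 1 (Site A): n₁ = 338, n₀ = 329, n = 667; a·n₀/n = 276·329/667 = 136.1379; c·n₁/n = 98·338/667 = 49.6612
Stratum 2 (Site B): n₁ = 196, n₀ = 179, n = 375; a·n₀/n = 178·179/375 = 84.9653; c·n₁/n = 86·196/375 = 44.9493
Stratum 3 (Site C): n₁ = 198, n₀ = 411, n = 609; a·n₀/n = 160·411/609 = 107.9803; c·n₁/n = 141·198/609 = 45.8424
RR_MH = (136.1379 + 84.9653 + 107.9803) / (49.6612 + 44.9493 + 45.8424) = 329.0836 / 140.4529 = 2.34302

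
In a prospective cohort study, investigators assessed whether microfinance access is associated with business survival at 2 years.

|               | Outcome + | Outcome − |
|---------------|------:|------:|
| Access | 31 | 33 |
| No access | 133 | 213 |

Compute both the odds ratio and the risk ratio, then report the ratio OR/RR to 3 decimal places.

1.194

Cells: a = 31, b = 33, c = 133, d = 213.
OR = (31·213)/(33·133) = 6603/4389 = 1.50444
Risk in exposed = 31/64 = 0.48438; risk in unexposed = 133/346 = 0.38439; RR = 1.26010
OR/RR = 1.50444 / 1.26010 = 1.19390
The outcome is not rare, so the OR lies further from 1 than the RR.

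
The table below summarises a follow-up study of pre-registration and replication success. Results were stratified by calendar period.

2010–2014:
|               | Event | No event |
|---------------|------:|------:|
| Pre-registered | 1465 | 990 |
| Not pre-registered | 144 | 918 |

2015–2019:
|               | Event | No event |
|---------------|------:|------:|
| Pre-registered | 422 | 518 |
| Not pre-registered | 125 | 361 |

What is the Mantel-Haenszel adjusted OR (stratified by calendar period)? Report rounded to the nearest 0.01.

5.69

OR_MH = Σ(aᵢdᵢ/nᵢ) / Σ(bᵢcᵢ/nᵢ), where nᵢ is the stratum total.
Stratum 1 (2010–2014): n = 3517; a·d/n = 1465·918/3517 = 382.3912; b·c/n = 990·144/3517 = 40.5345
Stratum 2 (2015–2019): n = 1426; a·d/n = 422·361/1426 = 106.8317; b·c/n = 518·125/1426 = 45.4067
OR_MH = (382.3912 + 106.8317) / (40.5345 + 45.4067) = 489.2229 / 85.9413 = 5.69253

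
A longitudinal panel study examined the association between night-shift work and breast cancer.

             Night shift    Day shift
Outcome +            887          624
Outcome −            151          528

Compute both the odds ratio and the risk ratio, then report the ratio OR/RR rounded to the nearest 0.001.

3.151

Reading the table with exposure as columns: a = 887 (Night shift, case), b = 151 (Night shift, non-case), c = 624 (Day shift, case), d = 528.
OR = (887·528)/(151·624) = 468336/94224 = 4.97045
Risk in exposed = 887/1038 = 0.85453; risk in unexposed = 624/1152 = 0.54167; RR = 1.57759
OR/RR = 4.97045 / 1.57759 = 3.15066
The outcome is not rare, so the OR lies further from 1 than the RR.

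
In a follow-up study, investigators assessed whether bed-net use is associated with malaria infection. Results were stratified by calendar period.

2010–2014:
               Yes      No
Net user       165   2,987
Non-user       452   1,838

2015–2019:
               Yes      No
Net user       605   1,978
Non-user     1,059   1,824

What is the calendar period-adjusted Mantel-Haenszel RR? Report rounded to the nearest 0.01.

0.51

RR_MH = Σ(aᵢ·n₀ᵢ/nᵢ) / Σ(cᵢ·n₁ᵢ/nᵢ), with n₁ᵢ = aᵢ+bᵢ (exposed), n₀ᵢ = cᵢ+dᵢ (unexposed), nᵢ = n₁ᵢ+n₀ᵢ.
Stratum 1 (2010–2014): n₁ = 3152, n₀ = 2290, n = 5442; a·n₀/n = 165·2290/5442 = 69.4322; c·n₁/n = 452·3152/5442 = 261.7979
Stratum 2 (2015–2019): n₁ = 2583, n₀ = 2883, n = 5466; a·n₀/n = 605·2883/5466 = 319.1026; c·n₁/n = 1059·2583/5466 = 500.4385
RR_MH = (69.4322 + 319.1026) / (261.7979 + 500.4385) = 388.5348 / 762.2364 = 0.50973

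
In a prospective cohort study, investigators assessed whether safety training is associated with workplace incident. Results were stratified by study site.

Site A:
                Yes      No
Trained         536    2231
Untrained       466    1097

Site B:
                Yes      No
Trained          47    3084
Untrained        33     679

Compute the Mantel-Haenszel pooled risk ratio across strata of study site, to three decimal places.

0.623

RR_MH = Σ(aᵢ·n₀ᵢ/nᵢ) / Σ(cᵢ·n₁ᵢ/nᵢ), with n₁ᵢ = aᵢ+bᵢ (exposed), n₀ᵢ = cᵢ+dᵢ (unexposed), nᵢ = n₁ᵢ+n₀ᵢ.
Stratum 1 (Site A): n₁ = 2767, n₀ = 1563, n = 4330; a·n₀/n = 536·1563/4330 = 193.4799; c·n₁/n = 466·2767/4330 = 297.7880
Stratum 2 (Site B): n₁ = 3131, n₀ = 712, n = 3843; a·n₀/n = 47·712/3843 = 8.7078; c·n₁/n = 33·3131/3843 = 26.8860
RR_MH = (193.4799 + 8.7078) / (297.7880 + 26.8860) = 202.1877 / 324.6740 = 0.62274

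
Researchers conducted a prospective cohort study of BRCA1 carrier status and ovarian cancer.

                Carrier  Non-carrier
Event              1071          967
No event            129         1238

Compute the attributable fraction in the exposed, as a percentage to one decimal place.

50.9

Reading the table with exposure as columns: a = 1071 (Carrier, case), b = 129 (Carrier, non-case), c = 967 (Non-carrier, case), d = 1238.
Risk in exposed = 1071/1200 = 0.89250; risk in unexposed = 967/2205 = 0.43855.
RR = 0.89250/0.43855 = 2.03512
AR% = (RR − 1)/RR × 100 = (2.03512 − 1)/2.03512 × 100 = 50.8629%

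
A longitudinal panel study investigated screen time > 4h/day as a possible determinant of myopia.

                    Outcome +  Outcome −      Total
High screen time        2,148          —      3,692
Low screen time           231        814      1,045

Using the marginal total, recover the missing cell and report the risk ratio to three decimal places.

2.632

The missing cell is in the exposed row: 3692 − 2148 = 1544.
So a = 2148, b = 1544, c = 231, d = 814.
RR = [a/(a+b)] / [c/(c+d)] = (2148/3692) / (231/1045) = 0.58180/0.22105 = 2.63195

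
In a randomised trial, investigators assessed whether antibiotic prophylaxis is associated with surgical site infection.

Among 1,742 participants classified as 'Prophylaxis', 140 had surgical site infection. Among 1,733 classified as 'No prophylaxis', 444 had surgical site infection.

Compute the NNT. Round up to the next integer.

Risk in treated group = 140/1742 = 0.08037; risk in control = 444/1733 = 0.25620.
Absolute risk reduction = 0.25620 − 0.08037 = 0.17584
NNT = 1 / ARR = 1 / 0.17584 = 5.687 → round up → 6

6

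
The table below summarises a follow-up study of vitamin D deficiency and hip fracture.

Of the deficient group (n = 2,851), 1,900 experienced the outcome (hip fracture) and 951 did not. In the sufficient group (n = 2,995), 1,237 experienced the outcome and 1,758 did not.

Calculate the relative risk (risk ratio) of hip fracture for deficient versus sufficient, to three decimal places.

From the description: a = 1900, b = 951, c = 1237, d = 1758.
Risk in exposed = 1900/2851 = 0.66643; risk in unexposed = 1237/2995 = 0.41302.
RR = 0.66643 / 0.41302 = 1.61355
The risk among the exposed is 1.61 times that among the unexposed.

1.614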